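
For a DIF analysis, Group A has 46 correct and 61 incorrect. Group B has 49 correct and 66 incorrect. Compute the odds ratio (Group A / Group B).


Odds_A = 46/61 = 0.7541
Odds_B = 49/66 = 0.7424
OR = Odds_A / Odds_B = 0.7541 / 0.7424
Exactly, OR = (46 * 66) / (61 * 49) = 3036 / 2989
OR = 1.0157

1.0157


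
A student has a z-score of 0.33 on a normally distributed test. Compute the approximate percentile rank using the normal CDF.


CDF(z) = 0.5 * (1 + erf(z/sqrt(2)))
erf(0.2333) = 0.2586
CDF = 0.6293
Percentile rank = 0.6293 * 100 = 62.93

62.93


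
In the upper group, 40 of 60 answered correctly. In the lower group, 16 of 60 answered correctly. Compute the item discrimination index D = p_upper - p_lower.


p_upper = 40/60 = 0.6667
p_lower = 16/60 = 0.2667
D = 0.6667 - 0.2667 = 0.4

0.4


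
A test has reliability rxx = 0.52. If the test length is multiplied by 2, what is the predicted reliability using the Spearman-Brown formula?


r_new = (n * rxx) / (1 + (n-1) * rxx)
r_new = (2 * 0.52) / (1 + 1 * 0.52)
r_new = 1.04 / 1.52
r_new = 0.6842

0.6842


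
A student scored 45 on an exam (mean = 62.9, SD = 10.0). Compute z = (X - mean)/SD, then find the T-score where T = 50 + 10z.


z = (X - mean) / SD = (45 - 62.9) / 10.0
z = -17.9 / 10.0
z = -1.79
T-score = T = 50 + 10z
Carry z at full precision (z = -17.9 / 10.0) into the conversion:
T-score = 50 + 10 * (-17.9 / 10.0) = 50 + -179 / 10.0
T-score = 50 + -17.9
T-score = 32.1

32.1


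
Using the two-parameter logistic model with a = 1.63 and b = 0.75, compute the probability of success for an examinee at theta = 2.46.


a*(theta - b) = 1.63 * (2.46 - 0.75) = 2.7873
exp(-2.7873) = 0.0616
P = 1 / (1 + 0.0616)
P = 0.942

0.942


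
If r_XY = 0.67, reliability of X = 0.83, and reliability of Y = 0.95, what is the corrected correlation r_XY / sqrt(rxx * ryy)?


r_corrected = rxy / sqrt(rxx * ryy)
= 0.67 / sqrt(0.83 * 0.95)
= 0.67 / sqrt(0.7885)
= 0.67 / 0.887975
r_corrected = 0.7545

0.7545


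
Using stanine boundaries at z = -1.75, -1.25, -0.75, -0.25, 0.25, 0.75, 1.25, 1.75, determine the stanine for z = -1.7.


Stanine boundaries: [-1.75, -1.25, -0.75, -0.25, 0.25, 0.75, 1.25, 1.75]
z = -1.7
Check each boundary:
  z >= -1.75 -> could be stanine 2
  z < -1.25
  z < -0.75
  z < -0.25
  z < 0.25
  z < 0.75
  z < 1.25
  z < 1.75
Highest qualifying boundary gives stanine = 2

2


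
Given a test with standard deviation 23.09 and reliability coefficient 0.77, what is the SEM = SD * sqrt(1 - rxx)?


SEM = SD * sqrt(1 - rxx)
SEM = 23.09 * sqrt(1 - 0.77)
SEM = 23.09 * sqrt(0.23) = 23.09 * 0.479583
SEM = 11.0736

11.0736


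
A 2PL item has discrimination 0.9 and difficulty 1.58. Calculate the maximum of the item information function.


For 2PL, max info at theta = b = 1.58
I_max = a^2 / 4 = 0.9^2 / 4
= 0.81 / 4
I_max = 0.2025

0.2025


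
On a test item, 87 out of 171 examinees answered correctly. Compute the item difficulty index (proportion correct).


Item difficulty p = number correct / total examinees
p = 87 / 171
p = 0.5088

0.5088


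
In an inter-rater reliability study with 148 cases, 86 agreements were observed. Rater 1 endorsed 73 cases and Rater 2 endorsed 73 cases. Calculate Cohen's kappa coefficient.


P_o = 86/148 = 0.581081
P_e = (73*73 + 75*75) / 21904 = 0.500091
kappa = (P_o - P_e) / (1 - P_e)
kappa = (0.581081 - 0.500091) / (1 - 0.500091)
kappa = 0.162

0.162


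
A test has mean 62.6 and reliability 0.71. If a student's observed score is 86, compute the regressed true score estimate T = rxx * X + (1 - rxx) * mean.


T_est = rxx * X + (1 - rxx) * mean
T_est = 0.71 * 86 + 0.29 * 62.6
T_est = 61.06 + 18.154
T_est = 79.214

79.214


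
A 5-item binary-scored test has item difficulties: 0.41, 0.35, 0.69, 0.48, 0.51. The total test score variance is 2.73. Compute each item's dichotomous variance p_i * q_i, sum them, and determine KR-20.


For each item, compute p_i * q_i:
  Item 1: 0.41 * 0.59 = 0.2419
  Item 2: 0.35 * 0.65 = 0.2275
  Item 3: 0.69 * 0.31 = 0.2139
  Item 4: 0.48 * 0.52 = 0.2496
  Item 5: 0.51 * 0.49 = 0.2499
Sum(p_i * q_i) = 0.2419 + 0.2275 + 0.2139 + 0.2496 + 0.2499 = 1.1828
KR-20 = (k/(k-1)) * (1 - Sum(p_i*q_i) / Var_total)
= (5/4) * (1 - 1.1828/2.73)
= 1.25 * 0.5667
KR-20 = 0.7084

0.7084


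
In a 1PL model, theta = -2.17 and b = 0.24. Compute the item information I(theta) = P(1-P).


P = 1/(1+exp(-(-2.17-0.24))) = 0.0824
I = P*(1-P) = 0.0824 * 0.9176
I = 0.0756

0.0756


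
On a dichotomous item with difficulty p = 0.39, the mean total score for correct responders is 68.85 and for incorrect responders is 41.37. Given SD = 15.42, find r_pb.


q = 1 - p = 0.61
rpb = ((M1 - M0) / SD) * sqrt(p * q)
rpb = ((68.85 - 41.37) / 15.42) * sqrt(0.39 * 0.61)
rpb = 0.8692

0.8692


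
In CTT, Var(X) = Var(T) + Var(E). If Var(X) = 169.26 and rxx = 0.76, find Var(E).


var_true = rxx * var_obs = 0.76 * 169.26 = 128.6376
var_error = var_obs - var_true
var_error = 169.26 - 128.6376
var_error = 40.6224

40.6224


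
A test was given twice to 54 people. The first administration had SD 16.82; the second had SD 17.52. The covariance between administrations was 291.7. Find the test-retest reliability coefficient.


r = cov(X,Y) / (SD_X * SD_Y)
r = 291.7 / (16.82 * 17.52)
r = 291.7 / 294.6864
r = 0.9899

0.9899


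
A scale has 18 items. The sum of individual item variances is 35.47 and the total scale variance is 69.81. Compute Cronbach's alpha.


alpha = (k/(k-1)) * (1 - sum(si^2)/s_total^2)
= (18/17) * (1 - 35.47/69.81)
alpha = 0.5208

0.5208


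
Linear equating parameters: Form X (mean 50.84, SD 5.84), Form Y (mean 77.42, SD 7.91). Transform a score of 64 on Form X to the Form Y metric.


slope = SD_Y / SD_X = 7.91 / 5.84 ~ 1.3545
intercept = mean_Y - slope * mean_X = 77.42 - (7.91 / 5.84) * 50.84 ~ 8.5597
Y = slope * X + intercept. To avoid rounding drift from the rounded slope/intercept, evaluate the equivalent form Y = mean_Y + SD_Y * (X - mean_X) / SD_X at full precision:
Y = 77.42 + 7.91 * (64 - 50.84) / 5.84
Y = 77.42 + 7.91 * 13.16 / 5.84
Y = 77.42 + 104.0956 / 5.84
Y = 77.42 + 17.8246
Y = 95.2446

95.2446


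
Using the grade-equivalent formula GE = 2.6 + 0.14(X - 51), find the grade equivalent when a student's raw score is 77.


raw - median = 77 - 51 = 26
slope * diff = 0.14 * 26 = 3.64
GE = 2.6 + 3.64
GE = 6.24

6.24


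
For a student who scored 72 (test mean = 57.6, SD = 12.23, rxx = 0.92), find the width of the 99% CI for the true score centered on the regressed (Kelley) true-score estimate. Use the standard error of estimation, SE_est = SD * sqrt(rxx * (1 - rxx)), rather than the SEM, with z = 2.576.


True score estimate = 0.92*72 + 0.08*57.6 = 70.848
SE_est = SD * sqrt(rxx * (1 - rxx)) = 12.23 * sqrt(0.92 * 0.08) = 12.23 * sqrt(0.0736) = 3.317916
CI = T_est +/- z * SE_est, so width = 2 * z * SE_est = 2 * 2.576 * 3.317916
Width = 17.0939

17.0939


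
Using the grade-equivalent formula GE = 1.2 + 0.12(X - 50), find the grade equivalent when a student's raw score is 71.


raw - median = 71 - 50 = 21
slope * diff = 0.12 * 21 = 2.52
GE = 1.2 + 2.52
GE = 3.72

3.72


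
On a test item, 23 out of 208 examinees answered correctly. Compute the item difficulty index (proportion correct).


Item difficulty p = number correct / total examinees
p = 23 / 208
p = 0.1106

0.1106


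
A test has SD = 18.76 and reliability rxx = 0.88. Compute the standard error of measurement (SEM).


SEM = SD * sqrt(1 - rxx)
SEM = 18.76 * sqrt(1 - 0.88)
SEM = 18.76 * sqrt(0.12) = 18.76 * 0.34641
SEM = 6.4987

6.4987


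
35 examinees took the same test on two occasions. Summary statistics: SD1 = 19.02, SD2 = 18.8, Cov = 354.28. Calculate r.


r = cov(X,Y) / (SD_X * SD_Y)
r = 354.28 / (19.02 * 18.8)
r = 354.28 / 357.576
r = 0.9908

0.9908


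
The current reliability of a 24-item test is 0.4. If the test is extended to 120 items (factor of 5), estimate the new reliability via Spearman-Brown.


r_new = (n * rxx) / (1 + (n-1) * rxx)
r_new = (5 * 0.4) / (1 + 4 * 0.4)
r_new = 2.0 / 2.6
r_new = 0.7692

0.7692


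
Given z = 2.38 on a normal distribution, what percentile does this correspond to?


CDF(z) = 0.5 * (1 + erf(z/sqrt(2)))
erf(1.6829) = 0.9827
CDF = 0.9913
Percentile rank = 0.9913 * 100 = 99.13

99.13


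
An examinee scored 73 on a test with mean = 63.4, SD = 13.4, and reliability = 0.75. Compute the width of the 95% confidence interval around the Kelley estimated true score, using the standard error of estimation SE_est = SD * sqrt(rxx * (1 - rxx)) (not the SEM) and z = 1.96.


True score estimate = 0.75*73 + 0.25*63.4 = 70.6
SE_est = SD * sqrt(rxx * (1 - rxx)) = 13.4 * sqrt(0.75 * 0.25) = 13.4 * sqrt(0.1875) = 5.80237
CI = T_est +/- z * SE_est, so width = 2 * z * SE_est = 2 * 1.96 * 5.80237
Width = 22.7453

22.7453


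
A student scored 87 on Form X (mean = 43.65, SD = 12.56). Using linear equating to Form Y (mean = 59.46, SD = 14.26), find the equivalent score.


slope = SD_Y / SD_X = 14.26 / 12.56 ~ 1.1354
intercept = mean_Y - slope * mean_X = 59.46 - (14.26 / 12.56) * 43.65 ~ 9.902
Y = slope * X + intercept. To avoid rounding drift from the rounded slope/intercept, evaluate the equivalent form Y = mean_Y + SD_Y * (X - mean_X) / SD_X at full precision:
Y = 59.46 + 14.26 * (87 - 43.65) / 12.56
Y = 59.46 + 14.26 * 43.35 / 12.56
Y = 59.46 + 618.171 / 12.56
Y = 59.46 + 49.2174
Y = 108.6774

108.6774


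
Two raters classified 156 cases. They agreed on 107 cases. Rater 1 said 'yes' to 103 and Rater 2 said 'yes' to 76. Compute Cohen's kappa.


P_o = 107/156 = 0.685897
P_e = (103*76 + 53*80) / 24336 = 0.495891
kappa = (P_o - P_e) / (1 - P_e)
kappa = (0.685897 - 0.495891) / (1 - 0.495891)
kappa = 0.3769

0.3769


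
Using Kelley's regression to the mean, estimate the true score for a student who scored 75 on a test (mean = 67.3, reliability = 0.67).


T_est = rxx * X + (1 - rxx) * mean
T_est = 0.67 * 75 + 0.33 * 67.3
T_est = 50.25 + 22.209
T_est = 72.459

72.459


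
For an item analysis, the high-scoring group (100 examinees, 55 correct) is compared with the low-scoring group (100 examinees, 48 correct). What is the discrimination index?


p_upper = 55/100 = 0.55
p_lower = 48/100 = 0.48
D = 0.55 - 0.48 = 0.07

0.07


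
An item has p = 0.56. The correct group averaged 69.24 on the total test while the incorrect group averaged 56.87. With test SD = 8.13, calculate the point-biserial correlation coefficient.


q = 1 - p = 0.44
rpb = ((M1 - M0) / SD) * sqrt(p * q)
rpb = ((69.24 - 56.87) / 8.13) * sqrt(0.56 * 0.44)
rpb = 0.7553

0.7553


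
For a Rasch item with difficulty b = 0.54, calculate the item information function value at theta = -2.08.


P = 1/(1+exp(-(-2.08-0.54))) = 0.0679
I = P*(1-P) = 0.0679 * 0.9321
I = 0.0633

0.0633


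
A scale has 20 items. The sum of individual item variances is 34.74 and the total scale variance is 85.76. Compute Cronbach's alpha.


alpha = (k/(k-1)) * (1 - sum(si^2)/s_total^2)
= (20/19) * (1 - 34.74/85.76)
alpha = 0.6262

0.6262


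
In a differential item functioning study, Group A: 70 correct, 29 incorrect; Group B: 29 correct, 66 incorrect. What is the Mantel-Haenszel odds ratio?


Odds_A = 70/29 = 2.4138
Odds_B = 29/66 = 0.4394
OR = Odds_A / Odds_B = 2.4138 / 0.4394
Exactly, OR = (70 * 66) / (29 * 29) = 4620 / 841
OR = 5.4935

5.4935


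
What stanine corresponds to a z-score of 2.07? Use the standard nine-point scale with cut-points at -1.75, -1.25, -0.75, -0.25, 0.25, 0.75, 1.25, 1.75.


Stanine boundaries: [-1.75, -1.25, -0.75, -0.25, 0.25, 0.75, 1.25, 1.75]
z = 2.07
Check each boundary:
  z >= -1.75 -> could be stanine 2
  z >= -1.25 -> could be stanine 3
  z >= -0.75 -> could be stanine 4
  z >= -0.25 -> could be stanine 5
  z >= 0.25 -> could be stanine 6
  z >= 0.75 -> could be stanine 7
  z >= 1.25 -> could be stanine 8
  z >= 1.75 -> could be stanine 9
Highest qualifying boundary gives stanine = 9

9


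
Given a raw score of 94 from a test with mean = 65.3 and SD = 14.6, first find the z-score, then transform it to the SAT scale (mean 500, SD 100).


z = (X - mean) / SD = (94 - 65.3) / 14.6
z = 28.7 / 14.6
z = 1.9658
SAT-scale = SAT = 500 + 100z
Carry z at full precision (z = 28.7 / 14.6) into the conversion:
SAT-scale = 500 + 100 * (28.7 / 14.6) = 500 + 2870 / 14.6
SAT-scale = 500 + 196.5753
SAT-scale = 696.5753

696.5753


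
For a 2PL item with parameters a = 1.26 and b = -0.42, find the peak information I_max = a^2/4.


For 2PL, max info at theta = b = -0.42
I_max = a^2 / 4 = 1.26^2 / 4
= 1.5876 / 4
I_max = 0.3969

0.3969


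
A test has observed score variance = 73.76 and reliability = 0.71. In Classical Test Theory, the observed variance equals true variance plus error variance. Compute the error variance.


var_true = rxx * var_obs = 0.71 * 73.76 = 52.3696
var_error = var_obs - var_true
var_error = 73.76 - 52.3696
var_error = 21.3904

21.3904


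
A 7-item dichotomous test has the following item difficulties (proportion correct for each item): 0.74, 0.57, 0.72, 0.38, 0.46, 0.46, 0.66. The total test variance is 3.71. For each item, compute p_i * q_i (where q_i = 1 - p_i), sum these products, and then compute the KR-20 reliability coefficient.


For each item, compute p_i * q_i:
  Item 1: 0.74 * 0.26 = 0.1924
  Item 2: 0.57 * 0.43 = 0.2451
  Item 3: 0.72 * 0.28 = 0.2016
  Item 4: 0.38 * 0.62 = 0.2356
  Item 5: 0.46 * 0.54 = 0.2484
  Item 6: 0.46 * 0.54 = 0.2484
  Item 7: 0.66 * 0.34 = 0.2244
Sum(p_i * q_i) = 0.1924 + 0.2451 + 0.2016 + 0.2356 + 0.2484 + 0.2484 + 0.2244 = 1.5959
KR-20 = (k/(k-1)) * (1 - Sum(p_i*q_i) / Var_total)
= (7/6) * (1 - 1.5959/3.71)
= 1.1667 * 0.5698
KR-20 = 0.6648

0.6648


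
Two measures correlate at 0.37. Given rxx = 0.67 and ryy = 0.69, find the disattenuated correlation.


r_corrected = rxy / sqrt(rxx * ryy)
= 0.37 / sqrt(0.67 * 0.69)
= 0.37 / sqrt(0.4623)
= 0.37 / 0.679926
r_corrected = 0.5442

0.5442


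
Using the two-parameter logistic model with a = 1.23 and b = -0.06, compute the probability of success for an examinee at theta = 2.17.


a*(theta - b) = 1.23 * (2.17 - -0.06) = 2.7429
exp(-2.7429) = 0.0644
P = 1 / (1 + 0.0644)
P = 0.9395

0.9395


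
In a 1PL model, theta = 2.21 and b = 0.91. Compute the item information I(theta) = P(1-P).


P = 1/(1+exp(-(2.21-0.91))) = 0.7858
I = P*(1-P) = 0.7858 * 0.2142
I = 0.1683

0.1683


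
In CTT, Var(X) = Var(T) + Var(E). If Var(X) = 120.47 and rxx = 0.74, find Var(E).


var_true = rxx * var_obs = 0.74 * 120.47 = 89.1478
var_error = var_obs - var_true
var_error = 120.47 - 89.1478
var_error = 31.3222

31.3222


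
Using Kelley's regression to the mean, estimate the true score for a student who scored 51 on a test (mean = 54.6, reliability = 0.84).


T_est = rxx * X + (1 - rxx) * mean
T_est = 0.84 * 51 + 0.16 * 54.6
T_est = 42.84 + 8.736
T_est = 51.576

51.576


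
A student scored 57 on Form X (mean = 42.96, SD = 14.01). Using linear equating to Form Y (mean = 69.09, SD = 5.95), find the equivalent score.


slope = SD_Y / SD_X = 5.95 / 14.01 ~ 0.4247
intercept = mean_Y - slope * mean_X = 69.09 - (5.95 / 14.01) * 42.96 ~ 50.845
Y = slope * X + intercept. To avoid rounding drift from the rounded slope/intercept, evaluate the equivalent form Y = mean_Y + SD_Y * (X - mean_X) / SD_X at full precision:
Y = 69.09 + 5.95 * (57 - 42.96) / 14.01
Y = 69.09 + 5.95 * 14.04 / 14.01
Y = 69.09 + 83.538 / 14.01
Y = 69.09 + 5.9627
Y = 75.0527

75.0527


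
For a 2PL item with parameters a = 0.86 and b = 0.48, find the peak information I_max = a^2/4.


For 2PL, max info at theta = b = 0.48
I_max = a^2 / 4 = 0.86^2 / 4
= 0.7396 / 4
I_max = 0.1849

0.1849


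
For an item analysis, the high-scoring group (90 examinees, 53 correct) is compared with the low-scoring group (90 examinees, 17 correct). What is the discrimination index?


p_upper = 53/90 = 0.5889
p_lower = 17/90 = 0.1889
D = 0.5889 - 0.1889 = 0.4

0.4


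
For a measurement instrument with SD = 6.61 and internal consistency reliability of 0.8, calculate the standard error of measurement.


SEM = SD * sqrt(1 - rxx)
SEM = 6.61 * sqrt(1 - 0.8)
SEM = 6.61 * sqrt(0.2) = 6.61 * 0.447214
SEM = 2.9561

2.9561


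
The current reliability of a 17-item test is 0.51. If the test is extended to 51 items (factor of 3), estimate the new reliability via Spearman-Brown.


r_new = (n * rxx) / (1 + (n-1) * rxx)
r_new = (3 * 0.51) / (1 + 2 * 0.51)
r_new = 1.53 / 2.02
r_new = 0.7574

0.7574


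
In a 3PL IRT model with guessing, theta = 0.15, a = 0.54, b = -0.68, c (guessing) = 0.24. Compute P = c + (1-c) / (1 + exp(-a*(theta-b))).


logit = 0.54*(0.15 - -0.68) = 0.4482
P* = 1/(1 + exp(-0.4482)) = 0.6102
P = 0.24 + (1 - 0.24) * 0.6102
P = 0.7038

0.7038


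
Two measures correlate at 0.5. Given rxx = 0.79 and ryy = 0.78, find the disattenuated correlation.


r_corrected = rxy / sqrt(rxx * ryy)
= 0.5 / sqrt(0.79 * 0.78)
= 0.5 / sqrt(0.6162)
= 0.5 / 0.784984
r_corrected = 0.637

0.637


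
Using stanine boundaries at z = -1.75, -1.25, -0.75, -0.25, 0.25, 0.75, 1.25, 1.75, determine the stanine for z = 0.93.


Stanine boundaries: [-1.75, -1.25, -0.75, -0.25, 0.25, 0.75, 1.25, 1.75]
z = 0.93
Check each boundary:
  z >= -1.75 -> could be stanine 2
  z >= -1.25 -> could be stanine 3
  z >= -0.75 -> could be stanine 4
  z >= -0.25 -> could be stanine 5
  z >= 0.25 -> could be stanine 6
  z >= 0.75 -> could be stanine 7
  z < 1.25
  z < 1.75
Highest qualifying boundary gives stanine = 7

7


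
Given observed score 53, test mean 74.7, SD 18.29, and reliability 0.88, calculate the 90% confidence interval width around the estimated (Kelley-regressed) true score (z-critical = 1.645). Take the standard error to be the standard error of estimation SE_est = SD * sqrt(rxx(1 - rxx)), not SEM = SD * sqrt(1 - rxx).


True score estimate = 0.88*53 + 0.12*74.7 = 55.604
SE_est = SD * sqrt(rxx * (1 - rxx)) = 18.29 * sqrt(0.88 * 0.12) = 18.29 * sqrt(0.1056) = 5.943546
CI = T_est +/- z * SE_est, so width = 2 * z * SE_est = 2 * 1.645 * 5.943546
Width = 19.5543

19.5543


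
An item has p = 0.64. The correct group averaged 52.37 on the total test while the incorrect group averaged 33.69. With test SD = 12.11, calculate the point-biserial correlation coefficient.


q = 1 - p = 0.36
rpb = ((M1 - M0) / SD) * sqrt(p * q)
rpb = ((52.37 - 33.69) / 12.11) * sqrt(0.64 * 0.36)
rpb = 0.7404

0.7404


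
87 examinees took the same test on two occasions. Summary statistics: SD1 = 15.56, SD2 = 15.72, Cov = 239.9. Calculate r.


r = cov(X,Y) / (SD_X * SD_Y)
r = 239.9 / (15.56 * 15.72)
r = 239.9 / 244.6032
r = 0.9808

0.9808


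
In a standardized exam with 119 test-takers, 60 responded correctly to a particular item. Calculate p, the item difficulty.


Item difficulty p = number correct / total examinees
p = 60 / 119
p = 0.5042

0.5042


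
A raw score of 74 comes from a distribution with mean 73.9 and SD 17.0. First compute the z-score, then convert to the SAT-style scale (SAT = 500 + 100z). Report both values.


z = (X - mean) / SD = (74 - 73.9) / 17.0
z = 0.1 / 17.0
z = 0.0059
SAT-scale = SAT = 500 + 100z
Carry z at full precision (z = 0.1 / 17.0) into the conversion:
SAT-scale = 500 + 100 * (0.1 / 17.0) = 500 + 10 / 17.0
SAT-scale = 500 + 0.5882
SAT-scale = 500.5882

500.5882


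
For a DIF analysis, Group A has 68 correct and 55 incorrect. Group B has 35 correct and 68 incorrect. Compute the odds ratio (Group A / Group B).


Odds_A = 68/55 = 1.2364
Odds_B = 35/68 = 0.5147
OR = Odds_A / Odds_B = 1.2364 / 0.5147
Exactly, OR = (68 * 68) / (55 * 35) = 4624 / 1925
OR = 2.4021

2.4021


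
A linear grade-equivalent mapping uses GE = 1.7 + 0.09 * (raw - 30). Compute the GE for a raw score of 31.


raw - median = 31 - 30 = 1
slope * diff = 0.09 * 1 = 0.09
GE = 1.7 + 0.09
GE = 1.79

1.79


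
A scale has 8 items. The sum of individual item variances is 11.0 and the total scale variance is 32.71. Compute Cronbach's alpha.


alpha = (k/(k-1)) * (1 - sum(si^2)/s_total^2)
= (8/7) * (1 - 11.0/32.71)
alpha = 0.7585

0.7585


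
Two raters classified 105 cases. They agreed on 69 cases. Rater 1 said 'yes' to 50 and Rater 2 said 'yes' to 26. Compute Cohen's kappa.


P_o = 69/105 = 0.657143
P_e = (50*26 + 55*79) / 11025 = 0.512018
kappa = (P_o - P_e) / (1 - P_e)
kappa = (0.657143 - 0.512018) / (1 - 0.512018)
kappa = 0.2974

0.2974


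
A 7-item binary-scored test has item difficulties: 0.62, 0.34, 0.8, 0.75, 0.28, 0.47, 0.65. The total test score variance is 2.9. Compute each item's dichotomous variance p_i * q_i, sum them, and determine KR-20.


For each item, compute p_i * q_i:
  Item 1: 0.62 * 0.38 = 0.2356
  Item 2: 0.34 * 0.66 = 0.2244
  Item 3: 0.8 * 0.2 = 0.16
  Item 4: 0.75 * 0.25 = 0.1875
  Item 5: 0.28 * 0.72 = 0.2016
  Item 6: 0.47 * 0.53 = 0.2491
  Item 7: 0.65 * 0.35 = 0.2275
Sum(p_i * q_i) = 0.2356 + 0.2244 + 0.16 + 0.1875 + 0.2016 + 0.2491 + 0.2275 = 1.4857
KR-20 = (k/(k-1)) * (1 - Sum(p_i*q_i) / Var_total)
= (7/6) * (1 - 1.4857/2.9)
= 1.1667 * 0.4877
KR-20 = 0.569

0.569


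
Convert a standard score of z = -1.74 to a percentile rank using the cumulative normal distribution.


CDF(z) = 0.5 * (1 + erf(z/sqrt(2)))
erf(-1.2304) = -0.9181
CDF = 0.0409
Percentile rank = 0.0409 * 100 = 4.09

4.09


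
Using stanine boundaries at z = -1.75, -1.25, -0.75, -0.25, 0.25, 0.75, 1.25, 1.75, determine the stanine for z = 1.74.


Stanine boundaries: [-1.75, -1.25, -0.75, -0.25, 0.25, 0.75, 1.25, 1.75]
z = 1.74
Check each boundary:
  z >= -1.75 -> could be stanine 2
  z >= -1.25 -> could be stanine 3
  z >= -0.75 -> could be stanine 4
  z >= -0.25 -> could be stanine 5
  z >= 0.25 -> could be stanine 6
  z >= 0.75 -> could be stanine 7
  z >= 1.25 -> could be stanine 8
  z < 1.75
Highest qualifying boundary gives stanine = 8

8


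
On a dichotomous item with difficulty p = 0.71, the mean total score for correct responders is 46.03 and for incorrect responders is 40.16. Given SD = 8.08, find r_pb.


q = 1 - p = 0.29
rpb = ((M1 - M0) / SD) * sqrt(p * q)
rpb = ((46.03 - 40.16) / 8.08) * sqrt(0.71 * 0.29)
rpb = 0.3297

0.3297


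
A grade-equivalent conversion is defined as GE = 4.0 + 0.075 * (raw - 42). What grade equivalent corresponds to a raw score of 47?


raw - median = 47 - 42 = 5
slope * diff = 0.075 * 5 = 0.375
GE = 4.0 + 0.375
GE = 4.375

4.375


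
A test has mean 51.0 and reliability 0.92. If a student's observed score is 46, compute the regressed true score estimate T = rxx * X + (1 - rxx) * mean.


T_est = rxx * X + (1 - rxx) * mean
T_est = 0.92 * 46 + 0.08 * 51.0
T_est = 42.32 + 4.08
T_est = 46.4

46.4


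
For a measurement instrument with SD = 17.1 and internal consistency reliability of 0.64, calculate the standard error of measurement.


SEM = SD * sqrt(1 - rxx)
SEM = 17.1 * sqrt(1 - 0.64)
SEM = 17.1 * sqrt(0.36) = 17.1 * 0.6
SEM = 10.26

10.26


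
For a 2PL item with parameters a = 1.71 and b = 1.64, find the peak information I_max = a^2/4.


For 2PL, max info at theta = b = 1.64
I_max = a^2 / 4 = 1.71^2 / 4
= 2.9241 / 4
I_max = 0.731

0.731


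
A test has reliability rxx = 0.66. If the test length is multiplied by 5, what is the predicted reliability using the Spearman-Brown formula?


r_new = (n * rxx) / (1 + (n-1) * rxx)
r_new = (5 * 0.66) / (1 + 4 * 0.66)
r_new = 3.3 / 3.64
r_new = 0.9066

0.9066


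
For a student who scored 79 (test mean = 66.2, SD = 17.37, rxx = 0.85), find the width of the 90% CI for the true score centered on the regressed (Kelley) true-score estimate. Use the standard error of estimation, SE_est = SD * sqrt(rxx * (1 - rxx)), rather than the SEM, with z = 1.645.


True score estimate = 0.85*79 + 0.15*66.2 = 77.08
SE_est = SD * sqrt(rxx * (1 - rxx)) = 17.37 * sqrt(0.85 * 0.15) = 17.37 * sqrt(0.1275) = 6.202331
CI = T_est +/- z * SE_est, so width = 2 * z * SE_est = 2 * 1.645 * 6.202331
Width = 20.4057

20.4057


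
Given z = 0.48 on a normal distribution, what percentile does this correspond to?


CDF(z) = 0.5 * (1 + erf(z/sqrt(2)))
erf(0.3394) = 0.3688
CDF = 0.6844
Percentile rank = 0.6844 * 100 = 68.44

68.44


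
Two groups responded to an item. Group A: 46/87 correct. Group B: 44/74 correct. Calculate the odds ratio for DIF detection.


Odds_A = 46/41 = 1.122
Odds_B = 44/30 = 1.4667
OR = Odds_A / Odds_B = 1.122 / 1.4667
Exactly, OR = (46 * 30) / (41 * 44) = 1380 / 1804
OR = 0.765

0.765


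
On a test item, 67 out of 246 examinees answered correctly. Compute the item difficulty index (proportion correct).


Item difficulty p = number correct / total examinees
p = 67 / 246
p = 0.2724

0.2724


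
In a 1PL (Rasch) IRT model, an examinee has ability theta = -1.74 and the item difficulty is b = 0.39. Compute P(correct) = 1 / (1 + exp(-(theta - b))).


theta - b = -1.74 - 0.39 = -2.13
exp(-(theta - b)) = exp(2.13) = 8.4149
P = 1 / (1 + 8.4149)
P = 0.1062

0.1062


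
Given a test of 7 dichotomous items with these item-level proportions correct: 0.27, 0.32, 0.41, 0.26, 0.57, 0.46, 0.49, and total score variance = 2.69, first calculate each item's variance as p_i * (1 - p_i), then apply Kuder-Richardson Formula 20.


For each item, compute p_i * q_i:
  Item 1: 0.27 * 0.73 = 0.1971
  Item 2: 0.32 * 0.68 = 0.2176
  Item 3: 0.41 * 0.59 = 0.2419
  Item 4: 0.26 * 0.74 = 0.1924
  Item 5: 0.57 * 0.43 = 0.2451
  Item 6: 0.46 * 0.54 = 0.2484
  Item 7: 0.49 * 0.51 = 0.2499
Sum(p_i * q_i) = 0.1971 + 0.2176 + 0.2419 + 0.1924 + 0.2451 + 0.2484 + 0.2499 = 1.5924
KR-20 = (k/(k-1)) * (1 - Sum(p_i*q_i) / Var_total)
= (7/6) * (1 - 1.5924/2.69)
= 1.1667 * 0.408
KR-20 = 0.476

0.476


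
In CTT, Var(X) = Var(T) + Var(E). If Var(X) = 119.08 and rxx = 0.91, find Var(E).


var_true = rxx * var_obs = 0.91 * 119.08 = 108.3628
var_error = var_obs - var_true
var_error = 119.08 - 108.3628
var_error = 10.7172

10.7172


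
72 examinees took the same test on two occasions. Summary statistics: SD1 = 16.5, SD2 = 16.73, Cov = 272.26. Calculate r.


r = cov(X,Y) / (SD_X * SD_Y)
r = 272.26 / (16.5 * 16.73)
r = 272.26 / 276.045
r = 0.9863

0.9863


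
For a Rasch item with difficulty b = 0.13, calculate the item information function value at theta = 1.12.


P = 1/(1+exp(-(1.12-0.13))) = 0.7291
I = P*(1-P) = 0.7291 * 0.2709
I = 0.1975

0.1975


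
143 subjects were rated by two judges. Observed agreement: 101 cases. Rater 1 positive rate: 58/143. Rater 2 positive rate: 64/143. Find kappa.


P_o = 101/143 = 0.706294
P_e = (58*64 + 85*79) / 20449 = 0.509903
kappa = (P_o - P_e) / (1 - P_e)
kappa = (0.706294 - 0.509903) / (1 - 0.509903)
kappa = 0.4007

0.4007


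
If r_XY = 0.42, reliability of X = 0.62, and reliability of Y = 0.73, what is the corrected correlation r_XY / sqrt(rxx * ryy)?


r_corrected = rxy / sqrt(rxx * ryy)
= 0.42 / sqrt(0.62 * 0.73)
= 0.42 / sqrt(0.4526)
= 0.42 / 0.672756
r_corrected = 0.6243

0.6243


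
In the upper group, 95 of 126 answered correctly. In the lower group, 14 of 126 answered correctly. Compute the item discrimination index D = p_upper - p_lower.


p_upper = 95/126 = 0.754
p_lower = 14/126 = 0.1111
D = 0.754 - 0.1111 = 0.6429

0.6429


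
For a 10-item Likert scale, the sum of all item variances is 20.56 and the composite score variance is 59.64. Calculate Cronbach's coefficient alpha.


alpha = (k/(k-1)) * (1 - sum(si^2)/s_total^2)
= (10/9) * (1 - 20.56/59.64)
alpha = 0.7281

0.7281


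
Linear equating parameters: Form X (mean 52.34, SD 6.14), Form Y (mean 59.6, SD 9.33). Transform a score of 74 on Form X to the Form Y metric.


slope = SD_Y / SD_X = 9.33 / 6.14 ~ 1.5195
intercept = mean_Y - slope * mean_X = 59.6 - (9.33 / 6.14) * 52.34 ~ -19.9329
Y = slope * X + intercept. To avoid rounding drift from the rounded slope/intercept, evaluate the equivalent form Y = mean_Y + SD_Y * (X - mean_X) / SD_X at full precision:
Y = 59.6 + 9.33 * (74 - 52.34) / 6.14
Y = 59.6 + 9.33 * 21.66 / 6.14
Y = 59.6 + 202.0878 / 6.14
Y = 59.6 + 32.9133
Y = 92.5133

92.5133


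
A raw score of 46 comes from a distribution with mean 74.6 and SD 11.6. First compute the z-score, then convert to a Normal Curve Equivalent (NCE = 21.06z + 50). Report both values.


z = (X - mean) / SD = (46 - 74.6) / 11.6
z = -28.6 / 11.6
z = -2.4655
NCE = NCE = 21.06z + 50
Carry z at full precision (z = -28.6 / 11.6) into the conversion:
NCE = 21.06 * (-28.6 / 11.6) + 50 = -602.316 / 11.6 + 50
NCE = -51.9238 + 50
NCE = -1.9238

-1.9238


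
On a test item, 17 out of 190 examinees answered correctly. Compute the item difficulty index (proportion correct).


Item difficulty p = number correct / total examinees
p = 17 / 190
p = 0.0895

0.0895


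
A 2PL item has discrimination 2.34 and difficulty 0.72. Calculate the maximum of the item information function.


For 2PL, max info at theta = b = 0.72
I_max = a^2 / 4 = 2.34^2 / 4
= 5.4756 / 4
I_max = 1.3689

1.3689


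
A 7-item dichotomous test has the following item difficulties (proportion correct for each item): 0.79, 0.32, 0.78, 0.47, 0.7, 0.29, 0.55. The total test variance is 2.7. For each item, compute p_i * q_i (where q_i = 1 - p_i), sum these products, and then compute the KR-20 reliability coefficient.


For each item, compute p_i * q_i:
  Item 1: 0.79 * 0.21 = 0.1659
  Item 2: 0.32 * 0.68 = 0.2176
  Item 3: 0.78 * 0.22 = 0.1716
  Item 4: 0.47 * 0.53 = 0.2491
  Item 5: 0.7 * 0.3 = 0.21
  Item 6: 0.29 * 0.71 = 0.2059
  Item 7: 0.55 * 0.45 = 0.2475
Sum(p_i * q_i) = 0.1659 + 0.2176 + 0.1716 + 0.2491 + 0.21 + 0.2059 + 0.2475 = 1.4676
KR-20 = (k/(k-1)) * (1 - Sum(p_i*q_i) / Var_total)
= (7/6) * (1 - 1.4676/2.7)
= 1.1667 * 0.4564
KR-20 = 0.5325

0.5325


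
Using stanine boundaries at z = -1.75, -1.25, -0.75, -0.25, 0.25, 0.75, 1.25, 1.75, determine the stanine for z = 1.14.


Stanine boundaries: [-1.75, -1.25, -0.75, -0.25, 0.25, 0.75, 1.25, 1.75]
z = 1.14
Check each boundary:
  z >= -1.75 -> could be stanine 2
  z >= -1.25 -> could be stanine 3
  z >= -0.75 -> could be stanine 4
  z >= -0.25 -> could be stanine 5
  z >= 0.25 -> could be stanine 6
  z >= 0.75 -> could be stanine 7
  z < 1.25
  z < 1.75
Highest qualifying boundary gives stanine = 7

7


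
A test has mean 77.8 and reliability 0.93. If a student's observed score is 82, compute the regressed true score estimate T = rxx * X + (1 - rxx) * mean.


T_est = rxx * X + (1 - rxx) * mean
T_est = 0.93 * 82 + 0.07 * 77.8
T_est = 76.26 + 5.446
T_est = 81.706

81.706


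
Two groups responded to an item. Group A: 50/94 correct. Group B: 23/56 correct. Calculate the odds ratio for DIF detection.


Odds_A = 50/44 = 1.1364
Odds_B = 23/33 = 0.697
OR = Odds_A / Odds_B = 1.1364 / 0.697
Exactly, OR = (50 * 33) / (44 * 23) = 1650 / 1012
OR = 1.6304

1.6304


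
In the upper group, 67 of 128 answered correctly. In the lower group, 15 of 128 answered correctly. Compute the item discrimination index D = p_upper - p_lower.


p_upper = 67/128 = 0.5234
p_lower = 15/128 = 0.1172
D = 0.5234 - 0.1172 = 0.4062

0.4062


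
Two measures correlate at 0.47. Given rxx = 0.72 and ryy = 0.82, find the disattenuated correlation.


r_corrected = rxy / sqrt(rxx * ryy)
= 0.47 / sqrt(0.72 * 0.82)
= 0.47 / sqrt(0.5904)
= 0.47 / 0.768375
r_corrected = 0.6117

0.6117


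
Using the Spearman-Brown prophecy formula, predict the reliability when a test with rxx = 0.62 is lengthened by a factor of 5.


r_new = (n * rxx) / (1 + (n-1) * rxx)
r_new = (5 * 0.62) / (1 + 4 * 0.62)
r_new = 3.1 / 3.48
r_new = 0.8908

0.8908


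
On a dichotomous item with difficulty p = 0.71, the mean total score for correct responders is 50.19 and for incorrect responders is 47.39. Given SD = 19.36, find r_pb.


q = 1 - p = 0.29
rpb = ((M1 - M0) / SD) * sqrt(p * q)
rpb = ((50.19 - 47.39) / 19.36) * sqrt(0.71 * 0.29)
rpb = 0.0656

0.0656


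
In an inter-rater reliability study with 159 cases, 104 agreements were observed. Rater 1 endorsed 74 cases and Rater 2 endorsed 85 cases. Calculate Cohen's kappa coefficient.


P_o = 104/159 = 0.654088
P_e = (74*85 + 85*74) / 25281 = 0.497607
kappa = (P_o - P_e) / (1 - P_e)
kappa = (0.654088 - 0.497607) / (1 - 0.497607)
kappa = 0.3115

0.3115


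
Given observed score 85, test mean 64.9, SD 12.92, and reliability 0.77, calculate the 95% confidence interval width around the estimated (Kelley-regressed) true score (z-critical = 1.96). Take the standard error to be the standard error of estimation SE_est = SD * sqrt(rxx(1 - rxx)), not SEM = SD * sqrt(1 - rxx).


True score estimate = 0.77*85 + 0.23*64.9 = 80.377
SE_est = SD * sqrt(rxx * (1 - rxx)) = 12.92 * sqrt(0.77 * 0.23) = 12.92 * sqrt(0.1771) = 5.437156
CI = T_est +/- z * SE_est, so width = 2 * z * SE_est = 2 * 1.96 * 5.437156
Width = 21.3137

21.3137


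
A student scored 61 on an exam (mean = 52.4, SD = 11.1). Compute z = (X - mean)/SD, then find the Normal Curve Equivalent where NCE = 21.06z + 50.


z = (X - mean) / SD = (61 - 52.4) / 11.1
z = 8.6 / 11.1
z = 0.7748
NCE = NCE = 21.06z + 50
Carry z at full precision (z = 8.6 / 11.1) into the conversion:
NCE = 21.06 * (8.6 / 11.1) + 50 = 181.116 / 11.1 + 50
NCE = 16.3168 + 50
NCE = 66.3168

66.3168


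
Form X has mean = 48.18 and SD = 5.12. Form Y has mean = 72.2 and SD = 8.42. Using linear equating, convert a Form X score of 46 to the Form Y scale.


slope = SD_Y / SD_X = 8.42 / 5.12 ~ 1.6445
intercept = mean_Y - slope * mean_X = 72.2 - (8.42 / 5.12) * 48.18 ~ -7.0335
Y = slope * X + intercept. To avoid rounding drift from the rounded slope/intercept, evaluate the equivalent form Y = mean_Y + SD_Y * (X - mean_X) / SD_X at full precision:
Y = 72.2 + 8.42 * (46 - 48.18) / 5.12
Y = 72.2 - 8.42 * 2.18 / 5.12
Y = 72.2 - 18.3556 / 5.12
Y = 72.2 - 3.5851
Y = 68.6149

68.6149


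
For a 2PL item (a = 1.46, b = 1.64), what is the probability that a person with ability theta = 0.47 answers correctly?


a*(theta - b) = 1.46 * (0.47 - 1.64) = -1.7082
exp(--1.7082) = 5.519
P = 1 / (1 + 5.519)
P = 0.1534

0.1534


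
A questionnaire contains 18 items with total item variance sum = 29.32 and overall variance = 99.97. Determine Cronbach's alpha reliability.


alpha = (k/(k-1)) * (1 - sum(si^2)/s_total^2)
= (18/17) * (1 - 29.32/99.97)
alpha = 0.7483

0.7483


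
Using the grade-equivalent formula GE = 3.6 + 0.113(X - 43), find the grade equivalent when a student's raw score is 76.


raw - median = 76 - 43 = 33
slope * diff = 0.113 * 33 = 3.729
GE = 3.6 + 3.729
GE = 7.329

7.329


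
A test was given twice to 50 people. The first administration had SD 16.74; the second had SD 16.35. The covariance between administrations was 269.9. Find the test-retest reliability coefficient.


r = cov(X,Y) / (SD_X * SD_Y)
r = 269.9 / (16.74 * 16.35)
r = 269.9 / 273.699
r = 0.9861

0.9861


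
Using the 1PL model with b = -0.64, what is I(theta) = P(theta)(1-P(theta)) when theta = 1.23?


P = 1/(1+exp(-(1.23--0.64))) = 0.8665
I = P*(1-P) = 0.8665 * 0.1335
I = 0.1157

0.1157


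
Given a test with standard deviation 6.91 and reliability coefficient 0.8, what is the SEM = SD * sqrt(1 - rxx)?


SEM = SD * sqrt(1 - rxx)
SEM = 6.91 * sqrt(1 - 0.8)
SEM = 6.91 * sqrt(0.2) = 6.91 * 0.447214
SEM = 3.0902

3.0902


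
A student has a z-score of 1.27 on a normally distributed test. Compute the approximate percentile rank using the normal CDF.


CDF(z) = 0.5 * (1 + erf(z/sqrt(2)))
erf(0.898) = 0.7959
CDF = 0.898
Percentile rank = 0.898 * 100 = 89.8

89.8


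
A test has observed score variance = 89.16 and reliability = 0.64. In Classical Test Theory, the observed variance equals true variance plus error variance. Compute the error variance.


var_true = rxx * var_obs = 0.64 * 89.16 = 57.0624
var_error = var_obs - var_true
var_error = 89.16 - 57.0624
var_error = 32.0976

32.0976


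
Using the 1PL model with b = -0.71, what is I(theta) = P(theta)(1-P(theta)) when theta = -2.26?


P = 1/(1+exp(-(-2.26--0.71))) = 0.1751
I = P*(1-P) = 0.1751 * 0.8249
I = 0.1444

0.1444


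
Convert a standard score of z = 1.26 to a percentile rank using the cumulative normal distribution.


CDF(z) = 0.5 * (1 + erf(z/sqrt(2)))
erf(0.891) = 0.7923
CDF = 0.8962
Percentile rank = 0.8962 * 100 = 89.62

89.62


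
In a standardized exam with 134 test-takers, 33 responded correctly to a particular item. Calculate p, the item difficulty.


Item difficulty p = number correct / total examinees
p = 33 / 134
p = 0.2463

0.2463


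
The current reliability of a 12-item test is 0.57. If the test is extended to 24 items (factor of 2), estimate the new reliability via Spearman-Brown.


r_new = (n * rxx) / (1 + (n-1) * rxx)
r_new = (2 * 0.57) / (1 + 1 * 0.57)
r_new = 1.14 / 1.57
r_new = 0.7261

0.7261


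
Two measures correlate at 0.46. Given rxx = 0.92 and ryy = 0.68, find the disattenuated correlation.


r_corrected = rxy / sqrt(rxx * ryy)
= 0.46 / sqrt(0.92 * 0.68)
= 0.46 / sqrt(0.6256)
= 0.46 / 0.790949
r_corrected = 0.5816

0.5816


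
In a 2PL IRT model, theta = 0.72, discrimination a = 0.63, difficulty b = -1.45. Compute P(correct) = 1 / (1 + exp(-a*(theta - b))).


a*(theta - b) = 0.63 * (0.72 - -1.45) = 1.3671
exp(-1.3671) = 0.2548
P = 1 / (1 + 0.2548)
P = 0.7969

0.7969


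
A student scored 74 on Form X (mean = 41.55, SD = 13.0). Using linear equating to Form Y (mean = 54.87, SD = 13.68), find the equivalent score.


slope = SD_Y / SD_X = 13.68 / 13.0 ~ 1.0523
intercept = mean_Y - slope * mean_X = 54.87 - (13.68 / 13.0) * 41.55 ~ 11.1466
Y = slope * X + intercept. To avoid rounding drift from the rounded slope/intercept, evaluate the equivalent form Y = mean_Y + SD_Y * (X - mean_X) / SD_X at full precision:
Y = 54.87 + 13.68 * (74 - 41.55) / 13.0
Y = 54.87 + 13.68 * 32.45 / 13.0
Y = 54.87 + 443.916 / 13.0
Y = 54.87 + 34.1474
Y = 89.0174

89.0174


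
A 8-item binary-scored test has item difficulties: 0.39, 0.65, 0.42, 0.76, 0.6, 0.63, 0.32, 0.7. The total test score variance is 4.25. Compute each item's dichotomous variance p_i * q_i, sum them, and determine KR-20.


For each item, compute p_i * q_i:
  Item 1: 0.39 * 0.61 = 0.2379
  Item 2: 0.65 * 0.35 = 0.2275
  Item 3: 0.42 * 0.58 = 0.2436
  Item 4: 0.76 * 0.24 = 0.1824
  Item 5: 0.6 * 0.4 = 0.24
  Item 6: 0.63 * 0.37 = 0.2331
  Item 7: 0.32 * 0.68 = 0.2176
  Item 8: 0.7 * 0.3 = 0.21
Sum(p_i * q_i) = 0.2379 + 0.2275 + 0.2436 + 0.1824 + 0.24 + 0.2331 + 0.2176 + 0.21 = 1.7921
KR-20 = (k/(k-1)) * (1 - Sum(p_i*q_i) / Var_total)
= (8/7) * (1 - 1.7921/4.25)
= 1.1429 * 0.5783
KR-20 = 0.6609

0.6609


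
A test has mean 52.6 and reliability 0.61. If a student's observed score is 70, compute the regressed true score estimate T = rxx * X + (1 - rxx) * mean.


T_est = rxx * X + (1 - rxx) * mean
T_est = 0.61 * 70 + 0.39 * 52.6
T_est = 42.7 + 20.514
T_est = 63.214

63.214


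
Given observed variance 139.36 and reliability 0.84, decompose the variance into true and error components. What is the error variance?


var_true = rxx * var_obs = 0.84 * 139.36 = 117.0624
var_error = var_obs - var_true
var_error = 139.36 - 117.0624
var_error = 22.2976

22.2976


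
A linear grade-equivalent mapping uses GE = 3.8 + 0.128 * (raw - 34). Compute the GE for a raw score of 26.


raw - median = 26 - 34 = -8
slope * diff = 0.128 * -8 = -1.024
GE = 3.8 + -1.024
GE = 2.776

2.776


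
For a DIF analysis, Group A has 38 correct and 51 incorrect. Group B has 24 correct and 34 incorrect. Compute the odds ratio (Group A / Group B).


Odds_A = 38/51 = 0.7451
Odds_B = 24/34 = 0.7059
OR = Odds_A / Odds_B = 0.7451 / 0.7059
Exactly, OR = (38 * 34) / (51 * 24) = 1292 / 1224
OR = 1.0556

1.0556


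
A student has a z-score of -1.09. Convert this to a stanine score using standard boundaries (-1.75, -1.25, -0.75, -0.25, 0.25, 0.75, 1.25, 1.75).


Stanine boundaries: [-1.75, -1.25, -0.75, -0.25, 0.25, 0.75, 1.25, 1.75]
z = -1.09
Check each boundary:
  z >= -1.75 -> could be stanine 2
  z >= -1.25 -> could be stanine 3
  z < -0.75
  z < -0.25
  z < 0.25
  z < 0.75
  z < 1.25
  z < 1.75
Highest qualifying boundary gives stanine = 3

3
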